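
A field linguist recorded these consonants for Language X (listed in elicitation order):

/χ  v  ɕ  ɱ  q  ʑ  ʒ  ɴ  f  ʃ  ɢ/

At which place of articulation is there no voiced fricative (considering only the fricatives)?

place of articulation  voiceless  voiced  
labiodental       f         v       
postalveolar      ʃ         ʒ       
alveolo-palatal   ɕ         ʑ       
uvular            χ         —       
Every place of articulation has a voiced member except uvular, where /ʁ/ would be expected.

uvular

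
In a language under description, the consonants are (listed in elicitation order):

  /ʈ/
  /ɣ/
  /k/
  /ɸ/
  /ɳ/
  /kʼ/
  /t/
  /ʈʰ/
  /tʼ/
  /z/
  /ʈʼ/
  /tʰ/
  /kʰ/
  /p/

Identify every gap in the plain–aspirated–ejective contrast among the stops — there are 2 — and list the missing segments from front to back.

/pʰ/, /pʼ/

Plain: /p/ (bilabial), /t/ (alveolar), /ʈ/ (retroflex), /k/ (velar).
Aspirated: /tʰ/ (alveolar), /ʈʰ/ (retroflex), /kʰ/ (velar).
Ejective: /tʼ/ (alveolar), /ʈʼ/ (retroflex), /kʼ/ (velar).
Gaps, from front to back: bilabial lacks aspirated (/pʰ/); bilabial lacks ejective (/pʼ/).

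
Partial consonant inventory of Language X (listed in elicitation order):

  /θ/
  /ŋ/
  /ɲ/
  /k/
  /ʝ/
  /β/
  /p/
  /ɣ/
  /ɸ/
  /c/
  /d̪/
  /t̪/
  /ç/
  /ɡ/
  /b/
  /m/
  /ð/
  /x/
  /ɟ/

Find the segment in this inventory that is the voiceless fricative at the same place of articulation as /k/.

/x/

/k/ is a voiceless velar stop.
The voiceless fricative at the same place is a voiceless velar fricative — in this inventory, /x/.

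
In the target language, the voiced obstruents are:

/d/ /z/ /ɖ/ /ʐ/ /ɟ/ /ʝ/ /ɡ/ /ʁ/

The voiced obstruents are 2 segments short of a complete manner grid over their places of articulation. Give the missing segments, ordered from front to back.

place of articulation  stop      fricative
alveolar          d         z       
retroflex         ɖ         ʐ       
palatal           ɟ         ʝ       
velar             ɡ         —       
uvular            —         ʁ       
Gaps, from front to back: velar lacks fricative (/ɣ/); uvular lacks stop (/ɢ/).

/ɣ/, /ɢ/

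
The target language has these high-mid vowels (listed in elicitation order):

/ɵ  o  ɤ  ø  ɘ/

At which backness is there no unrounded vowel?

front

Unrounded: /ɘ/ (central), /ɤ/ (back).
Rounded: /ø/ (front), /ɵ/ (central), /o/ (back).
Every backness has an unrounded member except front, where /e/ would be expected.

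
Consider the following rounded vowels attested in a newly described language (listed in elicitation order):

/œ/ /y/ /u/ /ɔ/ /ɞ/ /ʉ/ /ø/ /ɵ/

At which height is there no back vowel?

high-mid

height            front     central   back    
high              y         ʉ         u       
high-mid          ø         ɵ         —       
low-mid           œ         ɞ         ɔ       
Every height has a back member except high-mid, where /o/ would be expected.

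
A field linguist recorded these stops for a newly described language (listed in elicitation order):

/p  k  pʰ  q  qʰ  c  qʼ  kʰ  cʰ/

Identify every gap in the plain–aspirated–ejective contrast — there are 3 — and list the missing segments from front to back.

place of articulation  plain     aspirated  ejective
bilabial          p         pʰ        —       
palatal           c         cʰ        —       
velar             k         kʰ        —       
uvular            q         qʰ        qʼ      
Gaps, from front to back: bilabial lacks ejective (/pʼ/); palatal lacks ejective (/cʼ/); velar lacks ejective (/kʼ/).

/pʼ/, /cʼ/, /kʼ/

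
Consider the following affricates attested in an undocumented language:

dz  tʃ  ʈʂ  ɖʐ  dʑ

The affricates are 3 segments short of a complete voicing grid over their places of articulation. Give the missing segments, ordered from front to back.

alveolar: voiceless —, voiced /dz/.
postalveolar: voiceless /tʃ/, voiced —.
retroflex: voiceless /ʈʂ/, voiced /ɖʐ/.
alveolo-palatal: voiceless —, voiced /dʑ/.
Gaps, from front to back: alveolar lacks voiceless (/ts/); postalveolar lacks voiced (/dʒ/); alveolo-palatal lacks voiceless (/tɕ/).

/ts/, /dʒ/, /tɕ/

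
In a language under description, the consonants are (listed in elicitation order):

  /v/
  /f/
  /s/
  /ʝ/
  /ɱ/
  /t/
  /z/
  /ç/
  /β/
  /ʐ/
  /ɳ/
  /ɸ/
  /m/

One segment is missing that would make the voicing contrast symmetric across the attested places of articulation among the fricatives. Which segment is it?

/ʂ/

place of articulation  voiceless  voiced  
bilabial          ɸ         β       
labiodental       f         v       
alveolar          s         z       
retroflex         —         ʐ       
palatal           ç         ʝ       
The retroflex row has no voiceless member, so the gap is the voiceless retroflex fricative /ʂ/.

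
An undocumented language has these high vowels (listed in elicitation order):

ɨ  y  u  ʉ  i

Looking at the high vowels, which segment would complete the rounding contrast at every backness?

Unrounded: /i/ (front), /ɨ/ (central).
Rounded: /y/ (front), /ʉ/ (central), /u/ (back).
The back row has no unrounded member, so the gap is the back unrounded vowel /ɯ/.

/ɯ/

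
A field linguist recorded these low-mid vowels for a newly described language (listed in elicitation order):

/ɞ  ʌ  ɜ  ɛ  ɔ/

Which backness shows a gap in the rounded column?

front: unrounded /ɛ/, rounded —.
central: unrounded /ɜ/, rounded /ɞ/.
back: unrounded /ʌ/, rounded /ɔ/.
Every backness has a rounded member except front, where /œ/ would be expected.

front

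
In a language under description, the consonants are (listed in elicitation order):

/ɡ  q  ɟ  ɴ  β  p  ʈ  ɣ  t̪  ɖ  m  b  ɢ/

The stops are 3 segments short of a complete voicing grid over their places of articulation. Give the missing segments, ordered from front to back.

/d̪/, /c/, /k/

place of articulation  voiceless  voiced  
bilabial          p         b       
dental            t̪        —       
retroflex         ʈ         ɖ       
palatal           —         ɟ       
velar             —         ɡ       
uvular            q         ɢ       
Gaps, from front to back: dental lacks voiced (/d̪/); palatal lacks voiceless (/c/); velar lacks voiceless (/k/).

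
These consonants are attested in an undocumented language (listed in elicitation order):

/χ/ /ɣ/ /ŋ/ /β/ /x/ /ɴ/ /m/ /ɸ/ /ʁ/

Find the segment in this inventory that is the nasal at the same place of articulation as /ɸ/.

/m/

/ɸ/ is a voiceless bilabial fricative.
The nasal at the same place is a bilabial nasal — in this inventory, /m/.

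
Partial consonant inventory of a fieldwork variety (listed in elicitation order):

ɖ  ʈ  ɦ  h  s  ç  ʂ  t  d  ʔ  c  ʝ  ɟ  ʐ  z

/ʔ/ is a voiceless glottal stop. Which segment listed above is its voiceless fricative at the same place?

The voiceless fricative at the same place is a voiceless glottal fricative — in this inventory, /h/.

/h/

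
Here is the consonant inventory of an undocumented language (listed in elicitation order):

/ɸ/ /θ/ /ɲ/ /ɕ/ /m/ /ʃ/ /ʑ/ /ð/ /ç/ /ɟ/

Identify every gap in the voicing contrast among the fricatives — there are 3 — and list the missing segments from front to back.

/β/, /ʒ/, /ʝ/

Voiceless: /ɸ/ (bilabial), /θ/ (dental), /ʃ/ (postalveolar), /ɕ/ (alveolo-palatal), /ç/ (palatal).
Voiced: /ð/ (dental), /ʑ/ (alveolo-palatal).
Gaps, from front to back: bilabial lacks voiced (/β/); postalveolar lacks voiced (/ʒ/); palatal lacks voiced (/ʝ/).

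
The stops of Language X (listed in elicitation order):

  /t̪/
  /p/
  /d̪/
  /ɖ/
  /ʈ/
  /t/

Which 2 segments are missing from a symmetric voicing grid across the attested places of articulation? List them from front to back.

bilabial: voiceless /p/, voiced —.
dental: voiceless /t̪/, voiced /d̪/.
alveolar: voiceless /t/, voiced —.
retroflex: voiceless /ʈ/, voiced /ɖ/.
Gaps, from front to back: bilabial lacks voiced (/b/); alveolar lacks voiced (/d/).

/b/, /d/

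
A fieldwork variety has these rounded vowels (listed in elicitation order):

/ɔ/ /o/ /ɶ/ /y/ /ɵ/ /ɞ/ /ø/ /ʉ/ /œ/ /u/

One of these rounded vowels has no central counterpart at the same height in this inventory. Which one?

/ɶ/

High: /y/ ~ /ʉ/ ~ /u/
High-mid: /ø/ ~ /ɵ/ ~ /o/
Low-mid: /œ/ ~ /ɞ/ ~ /ɔ/
Low: only /ɶ/ (front); no central partner.
So /ɶ/ is the unpaired segment.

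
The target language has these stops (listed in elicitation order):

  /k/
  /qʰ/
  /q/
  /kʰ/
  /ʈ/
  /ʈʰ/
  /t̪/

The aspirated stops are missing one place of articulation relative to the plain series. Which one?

dental: plain /t̪/, aspirated —.
retroflex: plain /ʈ/, aspirated /ʈʰ/.
velar: plain /k/, aspirated /kʰ/.
uvular: plain /q/, aspirated /qʰ/.
Every place of articulation has an aspirated member except dental, where /t̪ʰ/ would be expected.

dental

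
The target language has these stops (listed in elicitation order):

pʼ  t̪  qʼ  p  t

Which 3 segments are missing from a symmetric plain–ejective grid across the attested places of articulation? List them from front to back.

Plain: /p/ (bilabial), /t̪/ (dental), /t/ (alveolar).
Ejective: /pʼ/ (bilabial), /qʼ/ (uvular).
Gaps, from front to back: dental lacks ejective (/t̪ʼ/); alveolar lacks ejective (/tʼ/); uvular lacks plain (/q/).

/t̪ʼ/, /tʼ/, /q/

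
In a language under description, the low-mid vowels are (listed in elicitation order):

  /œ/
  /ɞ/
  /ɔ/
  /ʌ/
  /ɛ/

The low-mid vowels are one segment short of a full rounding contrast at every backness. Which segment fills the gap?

/ɜ/

backness          unrounded  rounded 
front             ɛ         œ       
central           —         ɞ       
back              ʌ         ɔ       
The central row has no unrounded member, so the gap is the central unrounded vowel /ɜ/.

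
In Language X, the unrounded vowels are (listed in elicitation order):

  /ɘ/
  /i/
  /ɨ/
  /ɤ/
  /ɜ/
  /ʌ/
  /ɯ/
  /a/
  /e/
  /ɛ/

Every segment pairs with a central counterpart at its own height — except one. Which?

High: /i/ ~ /ɨ/ ~ /ɯ/
High-mid: /e/ ~ /ɘ/ ~ /ɤ/
Low-mid: /ɛ/ ~ /ɜ/ ~ /ʌ/
Low: only /a/ (front); no central partner.
So /a/ is the unpaired segment.

/a/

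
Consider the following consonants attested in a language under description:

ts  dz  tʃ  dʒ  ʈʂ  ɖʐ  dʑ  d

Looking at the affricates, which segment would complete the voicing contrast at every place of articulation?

/tɕ/

place of articulation  voiceless  voiced  
alveolar          ts        dz      
postalveolar      tʃ        dʒ      
retroflex         ʈʂ        ɖʐ      
alveolo-palatal   —         dʑ      
The alveolo-palatal row has no voiceless member, so the gap is the voiceless alveolo-palatal affricate /tɕ/.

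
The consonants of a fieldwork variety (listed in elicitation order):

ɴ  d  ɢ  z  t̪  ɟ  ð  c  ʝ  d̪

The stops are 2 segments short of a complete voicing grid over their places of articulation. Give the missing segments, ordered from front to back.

/t/, /q/

dental: voiceless /t̪/, voiced /d̪/.
alveolar: voiceless —, voiced /d/.
palatal: voiceless /c/, voiced /ɟ/.
uvular: voiceless —, voiced /ɢ/.
Gaps, from front to back: alveolar lacks voiceless (/t/); uvular lacks voiceless (/q/).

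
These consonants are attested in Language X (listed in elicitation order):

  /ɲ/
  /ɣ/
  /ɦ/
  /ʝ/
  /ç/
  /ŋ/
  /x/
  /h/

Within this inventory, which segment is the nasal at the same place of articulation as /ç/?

/ɲ/

/ç/ is a voiceless palatal fricative.
The nasal at the same place is a palatal nasal — in this inventory, /ɲ/.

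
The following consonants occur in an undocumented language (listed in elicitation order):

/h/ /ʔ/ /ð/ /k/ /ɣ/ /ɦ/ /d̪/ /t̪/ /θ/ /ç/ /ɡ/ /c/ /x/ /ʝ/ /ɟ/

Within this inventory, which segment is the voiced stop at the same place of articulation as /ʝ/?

/ɟ/

/ʝ/ is a voiced palatal fricative.
The voiced stop at the same place is a voiced palatal stop — in this inventory, /ɟ/.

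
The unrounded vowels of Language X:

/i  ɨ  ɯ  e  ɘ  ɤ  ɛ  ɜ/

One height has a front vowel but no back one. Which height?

Front: /i/ (high), /e/ (high-mid), /ɛ/ (low-mid).
Central: /ɨ/ (high), /ɘ/ (high-mid), /ɜ/ (low-mid).
Back: /ɯ/ (high), /ɤ/ (high-mid).
Every height has a back member except low-mid, where /ʌ/ would be expected.

low-mid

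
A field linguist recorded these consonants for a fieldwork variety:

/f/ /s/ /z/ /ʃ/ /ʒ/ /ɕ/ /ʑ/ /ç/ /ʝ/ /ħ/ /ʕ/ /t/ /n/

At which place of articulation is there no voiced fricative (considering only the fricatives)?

labiodental

place of articulation  voiceless  voiced  
labiodental       f         —       
alveolar          s         z       
postalveolar      ʃ         ʒ       
alveolo-palatal   ɕ         ʑ       
palatal           ç         ʝ       
pharyngeal        ħ         ʕ       
Every place of articulation has a voiced member except labiodental, where /v/ would be expected.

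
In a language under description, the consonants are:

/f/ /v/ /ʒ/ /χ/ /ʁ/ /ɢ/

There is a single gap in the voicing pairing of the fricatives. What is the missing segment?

/ʃ/

Voiceless: /f/ (labiodental), /χ/ (uvular).
Voiced: /v/ (labiodental), /ʒ/ (postalveolar), /ʁ/ (uvular).
The postalveolar row has no voiceless member, so the gap is the voiceless postalveolar fricative /ʃ/.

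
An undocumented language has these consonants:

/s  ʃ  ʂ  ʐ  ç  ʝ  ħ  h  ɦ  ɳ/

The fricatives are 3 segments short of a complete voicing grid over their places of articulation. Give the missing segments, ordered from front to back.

alveolar: voiceless /s/, voiced —.
postalveolar: voiceless /ʃ/, voiced —.
retroflex: voiceless /ʂ/, voiced /ʐ/.
palatal: voiceless /ç/, voiced /ʝ/.
pharyngeal: voiceless /ħ/, voiced —.
glottal: voiceless /h/, voiced /ɦ/.
Gaps, from front to back: alveolar lacks voiced (/z/); postalveolar lacks voiced (/ʒ/); pharyngeal lacks voiced (/ʕ/).

/z/, /ʒ/, /ʕ/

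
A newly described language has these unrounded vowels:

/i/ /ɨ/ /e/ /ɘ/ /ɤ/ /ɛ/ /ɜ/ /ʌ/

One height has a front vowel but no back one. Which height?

high

high: front /i/, central /ɨ/, back —.
high-mid: front /e/, central /ɘ/, back /ɤ/.
low-mid: front /ɛ/, central /ɜ/, back /ʌ/.
Every height has a back member except high, where /ɯ/ would be expected.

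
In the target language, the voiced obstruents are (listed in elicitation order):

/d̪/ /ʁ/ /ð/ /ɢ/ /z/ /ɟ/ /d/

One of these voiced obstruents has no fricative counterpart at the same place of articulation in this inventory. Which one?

/ɟ/

Dental: /d̪/ ~ /ð/
Alveolar: /d/ ~ /z/
Uvular: /ɢ/ ~ /ʁ/
Palatal: only /ɟ/ (stop); no fricative partner.
So /ɟ/ is the unpaired segment.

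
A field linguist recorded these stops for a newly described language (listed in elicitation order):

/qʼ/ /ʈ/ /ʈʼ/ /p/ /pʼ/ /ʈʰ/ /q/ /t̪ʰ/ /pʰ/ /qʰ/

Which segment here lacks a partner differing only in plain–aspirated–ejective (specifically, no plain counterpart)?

/t̪ʰ/

Bilabial: /p/ ~ /pʰ/ ~ /pʼ/
Retroflex: /ʈ/ ~ /ʈʰ/ ~ /ʈʼ/
Uvular: /q/ ~ /qʰ/ ~ /qʼ/
Dental: only /t̪ʰ/ (aspirated); no plain partner.
So /t̪ʰ/ is the unpaired segment.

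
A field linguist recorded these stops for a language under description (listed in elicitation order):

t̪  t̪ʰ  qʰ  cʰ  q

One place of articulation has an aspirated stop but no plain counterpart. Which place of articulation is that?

place of articulation  plain     aspirated
dental            t̪        t̪ʰ     
palatal           —         cʰ      
uvular            q         qʰ      
Every place of articulation has a plain member except palatal, where /c/ would be expected.

palatal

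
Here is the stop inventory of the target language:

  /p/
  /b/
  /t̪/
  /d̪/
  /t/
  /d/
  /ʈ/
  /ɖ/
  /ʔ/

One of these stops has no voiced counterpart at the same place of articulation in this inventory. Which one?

Bilabial: /p/ ~ /b/
Dental: /t̪/ ~ /d̪/
Alveolar: /t/ ~ /d/
Retroflex: /ʈ/ ~ /ɖ/
Glottal: only /ʔ/ (voiceless); no voiced partner.
So /ʔ/ is the unpaired segment.

/ʔ/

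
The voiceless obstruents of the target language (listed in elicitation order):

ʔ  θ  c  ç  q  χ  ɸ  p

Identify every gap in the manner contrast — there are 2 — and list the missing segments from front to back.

/t̪/, /h/

place of articulation  stop      fricative
bilabial          p         ɸ       
dental            —         θ       
palatal           c         ç       
uvular            q         χ       
glottal           ʔ         —       
Gaps, from front to back: dental lacks stop (/t̪/); glottal lacks fricative (/h/).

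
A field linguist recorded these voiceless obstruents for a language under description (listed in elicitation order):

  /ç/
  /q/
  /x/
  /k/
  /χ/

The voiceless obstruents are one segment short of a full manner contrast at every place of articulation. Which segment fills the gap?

/c/

Stop: /k/ (velar), /q/ (uvular).
Fricative: /ç/ (palatal), /x/ (velar), /χ/ (uvular).
The palatal row has no stop member, so the gap is the palatal stop /c/.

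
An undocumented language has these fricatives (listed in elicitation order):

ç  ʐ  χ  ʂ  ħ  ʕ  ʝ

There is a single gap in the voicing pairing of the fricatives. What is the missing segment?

/ʁ/

Voiceless: /ʂ/ (retroflex), /ç/ (palatal), /χ/ (uvular), /ħ/ (pharyngeal).
Voiced: /ʐ/ (retroflex), /ʝ/ (palatal), /ʕ/ (pharyngeal).
The uvular row has no voiced member, so the gap is the voiced uvular fricative /ʁ/.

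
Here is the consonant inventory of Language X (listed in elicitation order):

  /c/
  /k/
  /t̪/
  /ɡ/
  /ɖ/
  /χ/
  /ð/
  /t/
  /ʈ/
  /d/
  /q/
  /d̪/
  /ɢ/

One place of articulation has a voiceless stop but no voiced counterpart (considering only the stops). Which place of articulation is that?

Voiceless: /t̪/ (dental), /t/ (alveolar), /ʈ/ (retroflex), /c/ (palatal), /k/ (velar), /q/ (uvular).
Voiced: /d̪/ (dental), /d/ (alveolar), /ɖ/ (retroflex), /ɡ/ (velar), /ɢ/ (uvular).
Every place of articulation has a voiced member except palatal, where /ɟ/ would be expected.

palatal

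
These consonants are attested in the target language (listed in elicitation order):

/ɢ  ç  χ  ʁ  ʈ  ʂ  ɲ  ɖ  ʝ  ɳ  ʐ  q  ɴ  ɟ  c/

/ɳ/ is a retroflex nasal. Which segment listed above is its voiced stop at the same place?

/ɖ/

The voiced stop at the same place is a voiced retroflex stop — in this inventory, /ɖ/.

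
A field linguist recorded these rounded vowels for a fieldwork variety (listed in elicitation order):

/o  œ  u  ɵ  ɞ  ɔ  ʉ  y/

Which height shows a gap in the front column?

high-mid

height            front     central   back    
high              y         ʉ         u       
high-mid          —         ɵ         o       
low-mid           œ         ɞ         ɔ       
Every height has a front member except high-mid, where /ø/ would be expected.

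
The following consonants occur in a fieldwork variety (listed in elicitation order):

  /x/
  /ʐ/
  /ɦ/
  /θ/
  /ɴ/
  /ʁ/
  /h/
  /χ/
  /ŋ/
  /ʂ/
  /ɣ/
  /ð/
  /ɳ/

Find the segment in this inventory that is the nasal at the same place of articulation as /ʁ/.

/ɴ/

/ʁ/ is a voiced uvular fricative.
The nasal at the same place is an uvular nasal — in this inventory, /ɴ/.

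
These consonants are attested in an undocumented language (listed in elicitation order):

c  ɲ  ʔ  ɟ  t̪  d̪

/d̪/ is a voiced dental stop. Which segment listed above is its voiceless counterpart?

/t̪/

The voiceless counterpart is a voiceless dental stop — in this inventory, /t̪/.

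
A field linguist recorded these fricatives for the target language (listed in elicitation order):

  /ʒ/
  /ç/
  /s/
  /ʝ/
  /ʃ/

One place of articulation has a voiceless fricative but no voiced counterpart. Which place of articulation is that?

alveolar

alveolar: voiceless /s/, voiced —.
postalveolar: voiceless /ʃ/, voiced /ʒ/.
palatal: voiceless /ç/, voiced /ʝ/.
Every place of articulation has a voiced member except alveolar, where /z/ would be expected.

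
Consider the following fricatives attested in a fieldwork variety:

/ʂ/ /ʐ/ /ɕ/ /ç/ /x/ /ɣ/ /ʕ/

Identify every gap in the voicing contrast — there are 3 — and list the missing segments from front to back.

place of articulation  voiceless  voiced  
retroflex         ʂ         ʐ       
alveolo-palatal   ɕ         —       
palatal           ç         —       
velar             x         ɣ       
pharyngeal        —         ʕ       
Gaps, from front to back: alveolo-palatal lacks voiced (/ʑ/); palatal lacks voiced (/ʝ/); pharyngeal lacks voiceless (/ħ/).

/ʑ/, /ʝ/, /ħ/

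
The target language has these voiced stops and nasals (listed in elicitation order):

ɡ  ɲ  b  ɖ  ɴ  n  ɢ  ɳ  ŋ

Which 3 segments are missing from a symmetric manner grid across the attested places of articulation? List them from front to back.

Oral stop: /b/ (bilabial), /ɖ/ (retroflex), /ɡ/ (velar), /ɢ/ (uvular).
Nasal: /n/ (alveolar), /ɳ/ (retroflex), /ɲ/ (palatal), /ŋ/ (velar), /ɴ/ (uvular).
Gaps, from front to back: bilabial lacks nasal (/m/); alveolar lacks oral stop (/d/); palatal lacks oral stop (/ɟ/).

/m/, /d/, /ɟ/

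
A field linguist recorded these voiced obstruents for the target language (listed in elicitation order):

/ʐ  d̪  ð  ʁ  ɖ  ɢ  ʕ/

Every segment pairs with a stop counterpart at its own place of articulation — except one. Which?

/ʕ/

Dental: /d̪/ ~ /ð/
Retroflex: /ɖ/ ~ /ʐ/
Uvular: /ɢ/ ~ /ʁ/
Pharyngeal: only /ʕ/ (fricative); no stop partner.
So /ʕ/ is the unpaired segment.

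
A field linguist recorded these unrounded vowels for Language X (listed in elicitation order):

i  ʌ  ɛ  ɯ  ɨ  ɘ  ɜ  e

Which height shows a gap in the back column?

high-mid

Front: /i/ (high), /e/ (high-mid), /ɛ/ (low-mid).
Central: /ɨ/ (high), /ɘ/ (high-mid), /ɜ/ (low-mid).
Back: /ɯ/ (high), /ʌ/ (low-mid).
Every height has a back member except high-mid, where /ɤ/ would be expected.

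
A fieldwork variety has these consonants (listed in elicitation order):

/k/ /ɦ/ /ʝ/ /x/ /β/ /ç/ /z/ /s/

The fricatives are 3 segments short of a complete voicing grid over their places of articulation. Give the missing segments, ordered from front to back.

/ɸ/, /ɣ/, /h/

bilabial: voiceless —, voiced /β/.
alveolar: voiceless /s/, voiced /z/.
palatal: voiceless /ç/, voiced /ʝ/.
velar: voiceless /x/, voiced —.
glottal: voiceless —, voiced /ɦ/.
Gaps, from front to back: bilabial lacks voiceless (/ɸ/); velar lacks voiced (/ɣ/); glottal lacks voiceless (/h/).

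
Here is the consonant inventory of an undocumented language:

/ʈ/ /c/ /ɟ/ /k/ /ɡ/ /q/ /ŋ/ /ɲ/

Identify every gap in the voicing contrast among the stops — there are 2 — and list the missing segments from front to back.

/ɖ/, /ɢ/

retroflex: voiceless /ʈ/, voiced —.
palatal: voiceless /c/, voiced /ɟ/.
velar: voiceless /k/, voiced /ɡ/.
uvular: voiceless /q/, voiced —.
Gaps, from front to back: retroflex lacks voiced (/ɖ/); uvular lacks voiced (/ɢ/).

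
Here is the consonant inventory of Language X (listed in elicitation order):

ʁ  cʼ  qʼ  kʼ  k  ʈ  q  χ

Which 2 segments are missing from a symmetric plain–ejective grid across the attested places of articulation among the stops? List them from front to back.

/ʈʼ/, /c/

place of articulation  plain     ejective
retroflex         ʈ         —       
palatal           —         cʼ      
velar             k         kʼ      
uvular            q         qʼ      
Gaps, from front to back: retroflex lacks ejective (/ʈʼ/); palatal lacks plain (/c/).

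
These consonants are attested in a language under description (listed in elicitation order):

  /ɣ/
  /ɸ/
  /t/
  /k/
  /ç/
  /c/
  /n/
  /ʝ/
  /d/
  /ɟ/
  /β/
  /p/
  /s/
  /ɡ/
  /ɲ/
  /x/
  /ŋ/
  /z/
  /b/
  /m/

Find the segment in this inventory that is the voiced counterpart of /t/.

/d/

/t/ is a voiceless alveolar stop.
The voiced counterpart is a voiced alveolar stop — in this inventory, /d/.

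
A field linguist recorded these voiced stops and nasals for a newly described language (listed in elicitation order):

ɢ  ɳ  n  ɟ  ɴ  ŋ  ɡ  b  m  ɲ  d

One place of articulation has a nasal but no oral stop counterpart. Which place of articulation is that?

retroflex

place of articulation  oral stop  nasal   
bilabial          b         m       
alveolar          d         n       
retroflex         —         ɳ       
palatal           ɟ         ɲ       
velar             ɡ         ŋ       
uvular            ɢ         ɴ       
Every place of articulation has an oral stop member except retroflex, where /ɖ/ would be expected.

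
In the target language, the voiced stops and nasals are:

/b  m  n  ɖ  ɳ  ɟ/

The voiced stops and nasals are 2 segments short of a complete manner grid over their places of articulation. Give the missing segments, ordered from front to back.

bilabial: oral stop /b/, nasal /m/.
alveolar: oral stop —, nasal /n/.
retroflex: oral stop /ɖ/, nasal /ɳ/.
palatal: oral stop /ɟ/, nasal —.
Gaps, from front to back: alveolar lacks oral stop (/d/); palatal lacks nasal (/ɲ/).

/d/, /ɲ/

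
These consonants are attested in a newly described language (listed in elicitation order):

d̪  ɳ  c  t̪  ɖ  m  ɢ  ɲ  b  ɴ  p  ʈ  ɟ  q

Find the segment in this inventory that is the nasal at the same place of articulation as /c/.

/c/ is a voiceless palatal stop.
The nasal at the same place is a palatal nasal — in this inventory, /ɲ/.

/ɲ/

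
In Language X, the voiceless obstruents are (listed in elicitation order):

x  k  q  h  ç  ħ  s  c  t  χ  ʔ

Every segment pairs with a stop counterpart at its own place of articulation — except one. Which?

/ħ/

Alveolar: /t/ ~ /s/
Palatal: /c/ ~ /ç/
Velar: /k/ ~ /x/
Uvular: /q/ ~ /χ/
Glottal: /ʔ/ ~ /h/
Pharyngeal: only /ħ/ (fricative); no stop partner.
So /ħ/ is the unpaired segment.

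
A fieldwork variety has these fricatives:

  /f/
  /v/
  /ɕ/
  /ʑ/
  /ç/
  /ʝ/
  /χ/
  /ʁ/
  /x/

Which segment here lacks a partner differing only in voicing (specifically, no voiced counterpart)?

Labiodental: /f/ ~ /v/
Alveolo-palatal: /ɕ/ ~ /ʑ/
Palatal: /ç/ ~ /ʝ/
Uvular: /χ/ ~ /ʁ/
Velar: only /x/ (voiceless); no voiced partner.
So /x/ is the unpaired segment.

/x/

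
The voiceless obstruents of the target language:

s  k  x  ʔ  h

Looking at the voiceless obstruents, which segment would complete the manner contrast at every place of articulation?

/t/

Stop: /k/ (velar), /ʔ/ (glottal).
Fricative: /s/ (alveolar), /x/ (velar), /h/ (glottal).
The alveolar row has no stop member, so the gap is the alveolar stop /t/.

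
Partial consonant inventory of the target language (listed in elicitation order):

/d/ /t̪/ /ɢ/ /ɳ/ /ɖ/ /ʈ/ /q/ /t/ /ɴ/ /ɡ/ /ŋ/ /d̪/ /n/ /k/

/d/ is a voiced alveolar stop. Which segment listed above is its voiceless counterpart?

The voiceless counterpart is a voiceless alveolar stop — in this inventory, /t/.

/t/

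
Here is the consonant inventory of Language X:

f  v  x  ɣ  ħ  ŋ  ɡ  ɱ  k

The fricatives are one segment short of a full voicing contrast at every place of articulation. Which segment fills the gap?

Voiceless: /f/ (labiodental), /x/ (velar), /ħ/ (pharyngeal).
Voiced: /v/ (labiodental), /ɣ/ (velar).
The pharyngeal row has no voiced member, so the gap is the voiced pharyngeal fricative /ʕ/.

/ʕ/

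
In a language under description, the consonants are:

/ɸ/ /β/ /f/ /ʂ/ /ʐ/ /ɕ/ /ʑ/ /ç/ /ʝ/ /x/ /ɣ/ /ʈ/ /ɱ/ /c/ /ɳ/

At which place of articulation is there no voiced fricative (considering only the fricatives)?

labiodental

Voiceless: /ɸ/ (bilabial), /f/ (labiodental), /ʂ/ (retroflex), /ɕ/ (alveolo-palatal), /ç/ (palatal), /x/ (velar).
Voiced: /β/ (bilabial), /ʐ/ (retroflex), /ʑ/ (alveolo-palatal), /ʝ/ (palatal), /ɣ/ (velar).
Every place of articulation has a voiced member except labiodental, where /v/ would be expected.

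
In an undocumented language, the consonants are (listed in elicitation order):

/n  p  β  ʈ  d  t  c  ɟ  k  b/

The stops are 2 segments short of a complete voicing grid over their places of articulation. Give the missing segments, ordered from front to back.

Voiceless: /p/ (bilabial), /t/ (alveolar), /ʈ/ (retroflex), /c/ (palatal), /k/ (velar).
Voiced: /b/ (bilabial), /d/ (alveolar), /ɟ/ (palatal).
Gaps, from front to back: retroflex lacks voiced (/ɖ/); velar lacks voiced (/ɡ/).

/ɖ/, /ɡ/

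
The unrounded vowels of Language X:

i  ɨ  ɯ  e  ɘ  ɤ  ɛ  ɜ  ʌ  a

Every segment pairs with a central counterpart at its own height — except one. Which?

High: /i/ ~ /ɨ/ ~ /ɯ/
High-mid: /e/ ~ /ɘ/ ~ /ɤ/
Low-mid: /ɛ/ ~ /ɜ/ ~ /ʌ/
Low: only /a/ (front); no central partner.
So /a/ is the unpaired segment.

/a/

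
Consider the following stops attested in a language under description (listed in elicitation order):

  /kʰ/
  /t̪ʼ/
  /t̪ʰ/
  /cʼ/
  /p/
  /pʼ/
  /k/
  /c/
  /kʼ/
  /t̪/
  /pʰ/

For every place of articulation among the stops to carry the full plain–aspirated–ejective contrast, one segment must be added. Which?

Plain: /p/ (bilabial), /t̪/ (dental), /c/ (palatal), /k/ (velar).
Aspirated: /pʰ/ (bilabial), /t̪ʰ/ (dental), /kʰ/ (velar).
Ejective: /pʼ/ (bilabial), /t̪ʼ/ (dental), /cʼ/ (palatal), /kʼ/ (velar).
The palatal row has no aspirated member, so the gap is the aspirated palatal stop /cʰ/.

/cʰ/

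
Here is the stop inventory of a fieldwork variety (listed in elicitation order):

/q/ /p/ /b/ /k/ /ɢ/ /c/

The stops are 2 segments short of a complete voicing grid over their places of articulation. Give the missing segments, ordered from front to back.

/ɟ/, /ɡ/

Voiceless: /p/ (bilabial), /c/ (palatal), /k/ (velar), /q/ (uvular).
Voiced: /b/ (bilabial), /ɢ/ (uvular).
Gaps, from front to back: palatal lacks voiced (/ɟ/); velar lacks voiced (/ɡ/).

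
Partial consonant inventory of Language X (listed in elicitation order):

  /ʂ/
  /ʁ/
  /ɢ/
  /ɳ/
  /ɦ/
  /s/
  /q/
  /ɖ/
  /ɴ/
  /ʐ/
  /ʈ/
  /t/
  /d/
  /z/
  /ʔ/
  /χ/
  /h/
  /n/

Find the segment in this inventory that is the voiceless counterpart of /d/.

/t/

/d/ is a voiced alveolar stop.
The voiceless counterpart is a voiceless alveolar stop — in this inventory, /t/.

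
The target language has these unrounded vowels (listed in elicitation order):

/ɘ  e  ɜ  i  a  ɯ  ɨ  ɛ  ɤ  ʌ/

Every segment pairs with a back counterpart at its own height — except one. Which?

High: /i/ ~ /ɨ/ ~ /ɯ/
High-mid: /e/ ~ /ɘ/ ~ /ɤ/
Low-mid: /ɛ/ ~ /ɜ/ ~ /ʌ/
Low: only /a/ (front); no back partner.
So /a/ is the unpaired segment.

/a/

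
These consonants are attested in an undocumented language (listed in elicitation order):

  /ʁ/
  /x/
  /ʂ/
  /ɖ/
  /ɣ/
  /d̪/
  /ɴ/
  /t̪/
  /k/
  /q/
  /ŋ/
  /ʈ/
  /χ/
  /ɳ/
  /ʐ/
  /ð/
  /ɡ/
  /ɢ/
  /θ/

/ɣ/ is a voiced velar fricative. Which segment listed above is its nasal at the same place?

/ŋ/

The nasal at the same place is a velar nasal — in this inventory, /ŋ/.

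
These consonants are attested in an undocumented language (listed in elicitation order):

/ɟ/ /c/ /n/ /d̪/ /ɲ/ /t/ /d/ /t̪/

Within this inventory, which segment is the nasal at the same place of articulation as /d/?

/n/

/d/ is a voiced alveolar stop.
The nasal at the same place is an alveolar nasal — in this inventory, /n/.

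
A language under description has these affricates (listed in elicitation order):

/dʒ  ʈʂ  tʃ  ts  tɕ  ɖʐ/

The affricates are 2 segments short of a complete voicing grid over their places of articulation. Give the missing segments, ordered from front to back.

/dz/, /dʑ/

alveolar: voiceless /ts/, voiced —.
postalveolar: voiceless /tʃ/, voiced /dʒ/.
retroflex: voiceless /ʈʂ/, voiced /ɖʐ/.
alveolo-palatal: voiceless /tɕ/, voiced —.
Gaps, from front to back: alveolar lacks voiced (/dz/); alveolo-palatal lacks voiced (/dʑ/).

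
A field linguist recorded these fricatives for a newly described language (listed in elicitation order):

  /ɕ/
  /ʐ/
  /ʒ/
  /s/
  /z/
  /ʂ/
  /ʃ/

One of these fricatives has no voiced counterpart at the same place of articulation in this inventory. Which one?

/ɕ/

Alveolar: /s/ ~ /z/
Postalveolar: /ʃ/ ~ /ʒ/
Retroflex: /ʂ/ ~ /ʐ/
Alveolo-palatal: only /ɕ/ (voiceless); no voiced partner.
So /ɕ/ is the unpaired segment.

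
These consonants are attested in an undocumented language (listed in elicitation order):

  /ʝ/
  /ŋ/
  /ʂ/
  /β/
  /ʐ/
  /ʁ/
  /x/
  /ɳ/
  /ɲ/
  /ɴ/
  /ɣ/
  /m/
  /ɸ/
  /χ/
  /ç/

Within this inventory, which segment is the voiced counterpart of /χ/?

/ʁ/

/χ/ is a voiceless uvular fricative.
The voiced counterpart is a voiced uvular fricative — in this inventory, /ʁ/.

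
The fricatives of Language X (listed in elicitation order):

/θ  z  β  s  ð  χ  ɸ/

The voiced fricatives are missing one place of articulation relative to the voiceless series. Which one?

uvular

Voiceless: /ɸ/ (bilabial), /θ/ (dental), /s/ (alveolar), /χ/ (uvular).
Voiced: /β/ (bilabial), /ð/ (dental), /z/ (alveolar).
Every place of articulation has a voiced member except uvular, where /ʁ/ would be expected.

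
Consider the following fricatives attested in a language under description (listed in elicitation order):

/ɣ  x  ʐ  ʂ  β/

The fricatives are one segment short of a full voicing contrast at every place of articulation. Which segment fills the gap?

place of articulation  voiceless  voiced  
bilabial          —         β       
retroflex         ʂ         ʐ       
velar             x         ɣ       
The bilabial row has no voiceless member, so the gap is the voiceless bilabial fricative /ɸ/.

/ɸ/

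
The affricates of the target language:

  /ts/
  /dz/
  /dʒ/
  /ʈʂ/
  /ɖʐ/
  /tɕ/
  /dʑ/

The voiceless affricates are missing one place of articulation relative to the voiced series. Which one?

postalveolar

Voiceless: /ts/ (alveolar), /ʈʂ/ (retroflex), /tɕ/ (alveolo-palatal).
Voiced: /dz/ (alveolar), /dʒ/ (postalveolar), /ɖʐ/ (retroflex), /dʑ/ (alveolo-palatal).
Every place of articulation has a voiceless member except postalveolar, where /tʃ/ would be expected.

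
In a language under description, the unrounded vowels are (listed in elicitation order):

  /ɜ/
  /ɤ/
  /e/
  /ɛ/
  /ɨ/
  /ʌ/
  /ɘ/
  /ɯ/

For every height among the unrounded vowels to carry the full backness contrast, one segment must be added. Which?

/i/

high: front —, central /ɨ/, back /ɯ/.
high-mid: front /e/, central /ɘ/, back /ɤ/.
low-mid: front /ɛ/, central /ɜ/, back /ʌ/.
The high row has no front member, so the gap is the high front unrounded vowel /i/.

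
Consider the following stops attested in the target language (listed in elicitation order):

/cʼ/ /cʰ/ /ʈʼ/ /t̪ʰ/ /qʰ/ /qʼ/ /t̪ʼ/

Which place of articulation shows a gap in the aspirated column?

retroflex

dental: aspirated /t̪ʰ/, ejective /t̪ʼ/.
retroflex: aspirated —, ejective /ʈʼ/.
palatal: aspirated /cʰ/, ejective /cʼ/.
uvular: aspirated /qʰ/, ejective /qʼ/.
Every place of articulation has an aspirated member except retroflex, where /ʈʰ/ would be expected.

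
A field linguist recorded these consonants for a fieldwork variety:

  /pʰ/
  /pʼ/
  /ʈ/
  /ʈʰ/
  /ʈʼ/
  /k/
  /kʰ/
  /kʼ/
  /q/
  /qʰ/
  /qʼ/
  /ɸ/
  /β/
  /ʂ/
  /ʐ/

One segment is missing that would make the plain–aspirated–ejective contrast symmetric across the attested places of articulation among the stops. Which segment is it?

bilabial: plain —, aspirated /pʰ/, ejective /pʼ/.
retroflex: plain /ʈ/, aspirated /ʈʰ/, ejective /ʈʼ/.
velar: plain /k/, aspirated /kʰ/, ejective /kʼ/.
uvular: plain /q/, aspirated /qʰ/, ejective /qʼ/.
The bilabial row has no plain member, so the gap is the plain bilabial stop /p/.

/p/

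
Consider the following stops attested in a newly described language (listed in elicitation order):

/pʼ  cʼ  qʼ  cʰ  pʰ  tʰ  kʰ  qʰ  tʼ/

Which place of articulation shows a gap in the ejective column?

velar

bilabial: aspirated /pʰ/, ejective /pʼ/.
alveolar: aspirated /tʰ/, ejective /tʼ/.
palatal: aspirated /cʰ/, ejective /cʼ/.
velar: aspirated /kʰ/, ejective —.
uvular: aspirated /qʰ/, ejective /qʼ/.
Every place of articulation has an ejective member except velar, where /kʼ/ would be expected.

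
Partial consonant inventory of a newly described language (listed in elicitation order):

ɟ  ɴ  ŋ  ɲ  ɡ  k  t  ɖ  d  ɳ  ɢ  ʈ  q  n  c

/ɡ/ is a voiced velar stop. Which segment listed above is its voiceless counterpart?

The voiceless counterpart is a voiceless velar stop — in this inventory, /k/.

/k/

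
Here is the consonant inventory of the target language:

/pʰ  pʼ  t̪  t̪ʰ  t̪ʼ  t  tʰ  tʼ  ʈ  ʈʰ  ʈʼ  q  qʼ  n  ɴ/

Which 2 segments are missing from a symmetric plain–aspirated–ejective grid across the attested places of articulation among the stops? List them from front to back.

/p/, /qʰ/

place of articulation  plain     aspirated  ejective
bilabial          —         pʰ        pʼ      
dental            t̪        t̪ʰ       t̪ʼ     
alveolar          t         tʰ        tʼ      
retroflex         ʈ         ʈʰ        ʈʼ      
uvular            q         —         qʼ      
Gaps, from front to back: bilabial lacks plain (/p/); uvular lacks aspirated (/qʰ/).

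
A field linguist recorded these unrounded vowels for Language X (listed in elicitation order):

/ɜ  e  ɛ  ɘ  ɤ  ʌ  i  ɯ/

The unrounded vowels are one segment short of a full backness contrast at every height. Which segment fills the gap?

/ɨ/

height            front     central   back    
high              i         —         ɯ       
high-mid          e         ɘ         ɤ       
low-mid           ɛ         ɜ         ʌ       
The high row has no central member, so the gap is the high central unrounded vowel /ɨ/.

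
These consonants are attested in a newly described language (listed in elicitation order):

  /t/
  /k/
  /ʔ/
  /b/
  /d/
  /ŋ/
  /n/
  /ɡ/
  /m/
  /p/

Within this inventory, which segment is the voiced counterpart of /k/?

/ɡ/

/k/ is a voiceless velar stop.
The voiced counterpart is a voiced velar stop — in this inventory, /ɡ/.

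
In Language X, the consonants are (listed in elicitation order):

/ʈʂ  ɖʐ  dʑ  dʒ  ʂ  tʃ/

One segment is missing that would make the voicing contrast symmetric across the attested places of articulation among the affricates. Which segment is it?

place of articulation  voiceless  voiced  
postalveolar      tʃ        dʒ      
retroflex         ʈʂ        ɖʐ      
alveolo-palatal   —         dʑ      
The alveolo-palatal row has no voiceless member, so the gap is the voiceless alveolo-palatal affricate /tɕ/.

/tɕ/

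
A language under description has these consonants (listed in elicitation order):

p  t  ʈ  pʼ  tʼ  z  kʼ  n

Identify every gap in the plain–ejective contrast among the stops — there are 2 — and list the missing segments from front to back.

/ʈʼ/, /k/

bilabial: plain /p/, ejective /pʼ/.
alveolar: plain /t/, ejective /tʼ/.
retroflex: plain /ʈ/, ejective —.
velar: plain —, ejective /kʼ/.
Gaps, from front to back: retroflex lacks ejective (/ʈʼ/); velar lacks plain (/k/).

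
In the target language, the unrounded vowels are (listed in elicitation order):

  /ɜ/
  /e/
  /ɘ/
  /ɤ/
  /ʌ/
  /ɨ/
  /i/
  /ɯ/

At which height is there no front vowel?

low-mid

high: front /i/, central /ɨ/, back /ɯ/.
high-mid: front /e/, central /ɘ/, back /ɤ/.
low-mid: front —, central /ɜ/, back /ʌ/.
Every height has a front member except low-mid, where /ɛ/ would be expected.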